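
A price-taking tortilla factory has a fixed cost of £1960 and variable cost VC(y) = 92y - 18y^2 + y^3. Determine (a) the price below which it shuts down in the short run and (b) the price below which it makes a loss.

Shutdown price = £11; break-even price = £176

AVC = 92 - 18y + y^2; minimized at y = 9, giving min AVC = £11. That is the shutdown price.
ATC = 1960/y + 92 - 18y + y^2. Setting dATC/dy = −1960/y^2 − 18 + 2y = 0 gives y = 14 (since 2·14^3 − 18·14^2 = 1960).
min ATC = 1960/14 + 92 − 18·14 + 14^2 = £176. That is the break-even price.
Between these two prices the firm operates at a loss; above £176 it earns a profit.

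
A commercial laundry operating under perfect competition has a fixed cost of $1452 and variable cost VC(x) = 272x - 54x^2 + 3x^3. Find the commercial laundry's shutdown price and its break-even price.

Shutdown price = min AVC. AVC = 272 - 54x + 3x^2, with vertex at x = 9 and minimum $29.
ATC = 1452/x + 272 - 54x + 3x^2. Setting dATC/dx = −1452/x^2 − 54 + 6x = 0 gives x = 11 (since 6·11^3 − 54·11^2 = 1452).
min ATC = 1452/11 + 272 − 54·11 + 3·11^2 = $173. That is the break-even price.
For $29 ≤ P < $173 the firm produces at a loss; below $29 it shuts down.

Shutdown price = $29; break-even price = $173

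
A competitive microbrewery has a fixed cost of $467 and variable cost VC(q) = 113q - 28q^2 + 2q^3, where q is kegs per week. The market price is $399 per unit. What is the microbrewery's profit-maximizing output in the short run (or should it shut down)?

From TC, MC = TC'(q) = 113 - 56q + 6q^2 and AVC = VC/q = 113 - 28q + 2q^2.
AVC hits its minimum where MC = AVC, at q = 7, giving min AVC = 113 - 28·7 + 2·7^2 = $15.
P = $399 exceeds min AVC = $15, so the firm stays open.
P = MC gives -286 - 56q + 6q^2 = 0, with roots -11/3 and 13. Take the larger (rising MC): q* = 13.
Check: AVC at q = 13 is $87 ≤ P, so revenue covers variable cost.
Profit = P·q − TC = 399·13 − 1598 = $3589.

Produce at q = 13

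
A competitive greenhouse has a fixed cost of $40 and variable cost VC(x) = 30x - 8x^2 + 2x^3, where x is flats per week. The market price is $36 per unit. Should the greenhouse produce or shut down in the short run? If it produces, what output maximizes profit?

From TC, MC = TC'(x) = 30 - 16x + 6x^2 and AVC = VC/x = 30 - 8x + 2x^2.
AVC is minimized where dAVC/dx = -8 + 4x = 0, at x = 2; min AVC = 30 - 8·2 + 2·2^2 = $22.
Since P = $36 ≥ min AVC = $22, price covers variable cost and the firm should produce.
Solving P = MC: -6 - 16x + 6x^2 = 0 ⇒ x = -1/3 or 3. On the upward-sloping branch, x* = 3.
Check: AVC at x = 3 is $24 ≤ P, so revenue covers variable cost.
Profit = P·x − TC = 36·3 − 112 = -$4, a loss, but smaller than the $40 fixed cost the firm would lose by shutting down.

Produce at x = 3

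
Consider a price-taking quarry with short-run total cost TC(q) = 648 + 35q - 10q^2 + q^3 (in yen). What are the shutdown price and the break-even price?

Shutdown price = min AVC. AVC = 35 - 10q + q^2, with vertex at q = 5 and minimum ¥10.
ATC = 648/q + 35 - 10q + q^2. Setting dATC/dq = −648/q^2 − 10 + 2q = 0 gives q = 9 (since 2·9^3 − 10·9^2 = 648).
min ATC = 648/9 + 35 − 10·9 + 9^2 = ¥98. That is the break-even price.
Between these two prices the firm operates at a loss; above ¥98 it earns a profit.

Shutdown price = ¥10; break-even price = ¥98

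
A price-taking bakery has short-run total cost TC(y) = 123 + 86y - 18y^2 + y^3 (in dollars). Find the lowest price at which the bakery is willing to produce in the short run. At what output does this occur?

The firm shuts down when price falls below the minimum of average variable cost. AVC = VC/y = 86 - 18y + y^2.
At the minimum of AVC, MC = AVC. MC = 86 - 36y + 3y^2; setting MC = AVC gives 2y^2 - 18y = 0, so y = 9. min AVC = 5.
For P < $5 the firm produces nothing.

$5 per unit, at y = 9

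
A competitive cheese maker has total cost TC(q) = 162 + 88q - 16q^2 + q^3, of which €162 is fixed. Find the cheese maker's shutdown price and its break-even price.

AVC = 88 - 16q + q^2; minimized at q = 8, giving min AVC = €24. That is the shutdown price.
ATC = 162/q + 88 - 16q + q^2. Setting dATC/dq = −162/q^2 − 16 + 2q = 0 gives q = 9 (since 2·9^3 − 16·9^2 = 162).
min ATC = 162/9 + 88 − 16·9 + 9^2 = €43. That is the break-even price.
For €24 ≤ P < €43 the firm produces at a loss; below €24 it shuts down.

Shutdown price = €24; break-even price = €43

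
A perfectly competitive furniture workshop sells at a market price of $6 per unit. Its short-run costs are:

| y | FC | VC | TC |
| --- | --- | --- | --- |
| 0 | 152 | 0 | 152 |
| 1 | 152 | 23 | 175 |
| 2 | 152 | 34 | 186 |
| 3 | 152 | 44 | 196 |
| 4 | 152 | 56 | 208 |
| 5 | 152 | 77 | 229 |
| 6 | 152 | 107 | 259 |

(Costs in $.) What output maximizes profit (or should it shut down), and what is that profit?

Tabulate TR − TC: y=0: -152; y=1: -169; y=2: -174; y=3: -178; y=4: -184; y=5: -199; y=6: -223.
Profit is highest at y = 0. Equivalently, the lowest AVC in the table is 56/4 ≈ $14 at y = 4, and P = $6 falls below it — price never covers variable cost, so the firm shuts down and loses only its fixed cost.

y = 0 (shut down); profit = -$152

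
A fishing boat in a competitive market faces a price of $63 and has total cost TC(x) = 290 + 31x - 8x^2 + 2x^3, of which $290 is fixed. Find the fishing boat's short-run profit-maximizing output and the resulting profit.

Profit = -$162 at x = 4

AVC = 31 - 8x + 2x^2 has its minimum $23 at x = 2; price $63 clears that bar, so the firm operates.
MC = 31 - 16x + 6x^2. Setting P = MC and taking the root on the rising branch gives x* = 4.
TR = 63·4 = 252. TC = 290 + 124 = 414. Profit = 252 − 414 = -$162.
By producing, the firm covers all variable cost plus $128 of fixed cost; shutting down would lose the full $290.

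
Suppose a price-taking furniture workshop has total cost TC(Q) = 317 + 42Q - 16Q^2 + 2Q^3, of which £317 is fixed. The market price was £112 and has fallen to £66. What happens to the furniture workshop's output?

AVC = 42 - 16Q + 2Q^2, minimized at Q = 4 where min AVC = £10. MC = 42 - 32Q + 6Q^2.
With P = £112 above the shutdown price, P = MC gives Q = 7.
At P = £66 ≥ min AVC, set P = MC: Q = 6. The firm stays open but cuts output.

Output falls from 7 to 6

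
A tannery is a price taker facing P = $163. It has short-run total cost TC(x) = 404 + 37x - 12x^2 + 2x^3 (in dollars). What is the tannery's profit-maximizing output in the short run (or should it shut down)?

Strip out fixed cost: VC = 37x - 12x^2 + 2x^3. Then AVC = 37 - 12x + 2x^2 and MC = 37 - 24x + 6x^2.
AVC is minimized where dAVC/dx = -12 + 4x = 0, at x = 3; min AVC = 37 - 12·3 + 2·3^2 = $19.
Since P = $163 ≥ min AVC = $19, price covers variable cost and the firm should produce.
P = MC gives -126 - 24x + 6x^2 = 0, with roots -3 and 7. Take the larger (rising MC): x* = 7.
Check: AVC at x = 7 is $51 ≤ P, so revenue covers variable cost.
Profit = P·x − TC = 163·7 − 761 = $380.

Produce at x = 7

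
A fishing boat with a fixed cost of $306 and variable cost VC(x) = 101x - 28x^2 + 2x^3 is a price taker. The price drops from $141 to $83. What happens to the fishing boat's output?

AVC = 101 - 28x + 2x^2, minimized at x = 7 where min AVC = $3. MC = 101 - 56x + 6x^2.
With P = $141 above the shutdown price, P = MC gives x = 10.
At P = $83 ≥ min AVC, set P = MC: x = 9. The firm stays open but cuts output.

Output falls from 10 to 9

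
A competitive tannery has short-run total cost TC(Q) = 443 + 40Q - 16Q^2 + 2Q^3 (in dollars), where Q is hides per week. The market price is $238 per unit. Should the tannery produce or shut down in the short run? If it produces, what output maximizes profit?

Produce at Q = 9

Variable cost is VC = 40Q - 16Q^2 + 2Q^3, so AVC = VC/Q = 40 - 16Q + 2Q^2 and MC = dTC/dQ = 40 - 32Q + 6Q^2.
AVC hits its minimum where MC = AVC, at Q = 4, giving min AVC = 40 - 16·4 + 2·4^2 = $8.
Because $238 ≥ $8, revenue can cover variable cost; the firm operates.
Solving P = MC: -198 - 32Q + 6Q^2 = 0 ⇒ Q = -11/3 or 9. On the upward-sloping branch, Q* = 9.
Check: AVC at Q = 9 is $58 ≤ P, so revenue covers variable cost.
Profit = P·Q − TC = 238·9 − 965 = $1177.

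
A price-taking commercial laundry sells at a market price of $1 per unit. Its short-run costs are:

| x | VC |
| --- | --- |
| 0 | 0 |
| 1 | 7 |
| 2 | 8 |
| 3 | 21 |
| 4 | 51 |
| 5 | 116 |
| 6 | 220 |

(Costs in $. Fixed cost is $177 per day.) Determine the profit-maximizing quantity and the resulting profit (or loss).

x = 0 (shut down); profit = -$177

Compute π = P·x − TC at each output: x=0: -177; x=1: -183; x=2: -183; x=3: -195; x=4: -224; x=5: -288; x=6: -391.
Profit is highest at x = 0. Equivalently, the lowest AVC in the table is 8/2 ≈ $4 at x = 2, and P = $1 falls below it — price never covers variable cost, so the firm shuts down and loses only its fixed cost.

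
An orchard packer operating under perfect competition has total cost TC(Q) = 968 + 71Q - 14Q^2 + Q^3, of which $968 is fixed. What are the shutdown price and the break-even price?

Shutdown price = min AVC. AVC = 71 - 14Q + Q^2, with vertex at Q = 7 and minimum $22.
ATC = 968/Q + 71 - 14Q + Q^2. Setting dATC/dQ = −968/Q^2 − 14 + 2Q = 0 gives Q = 11 (since 2·11^3 − 14·11^2 = 968).
min ATC = 968/11 + 71 − 14·11 + 11^2 = $126. That is the break-even price.
For $22 ≤ P < $126 the firm produces at a loss; below $22 it shuts down.

Shutdown price = $22; break-even price = $126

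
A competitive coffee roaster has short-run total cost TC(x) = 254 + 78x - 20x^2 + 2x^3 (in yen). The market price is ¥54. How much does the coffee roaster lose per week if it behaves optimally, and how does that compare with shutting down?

Profit = -¥110 at x = 6

AVC = 78 - 20x + 2x^2; min AVC = ¥28 at x = 5. Since P = ¥54 ≥ min AVC, the firm produces.
With MC = 78 - 40x + 6x^2, P = MC on the upward-sloping part at x* = 6.
TR = 54·6 = 324. TC = 254 + 180 = 434. Profit = 324 − 434 = -¥110.
That loss of ¥110 beats the ¥254 the firm would lose by shutting down; producing recovers ¥144 of fixed cost.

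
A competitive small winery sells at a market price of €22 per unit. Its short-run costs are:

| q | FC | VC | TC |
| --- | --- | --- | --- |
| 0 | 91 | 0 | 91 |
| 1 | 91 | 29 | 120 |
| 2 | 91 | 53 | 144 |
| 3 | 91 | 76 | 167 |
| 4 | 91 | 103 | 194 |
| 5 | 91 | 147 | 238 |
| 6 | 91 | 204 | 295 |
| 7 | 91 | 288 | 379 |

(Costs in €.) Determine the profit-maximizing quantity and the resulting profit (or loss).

q = 0 (shut down); profit = -€91

Profit at each row (π = 22q − TC): q=0: -91; q=1: -98; q=2: -100; q=3: -101; q=4: -106; q=5: -128; q=6: -163; q=7: -225.
Profit is highest at q = 0. Equivalently, the lowest AVC in the table is 76/3 ≈ €25.33 at q = 3, and P = €22 falls below it — price never covers variable cost, so the firm shuts down and loses only its fixed cost.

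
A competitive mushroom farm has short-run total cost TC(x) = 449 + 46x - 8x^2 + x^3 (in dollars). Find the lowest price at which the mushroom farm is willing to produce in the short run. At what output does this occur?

$30 per unit, at x = 4

The firm shuts down when price falls below the minimum of average variable cost. AVC = VC/x = 46 - 8x + x^2.
At the minimum of AVC, MC = AVC. MC = 46 - 16x + 3x^2; setting MC = AVC gives 2x^2 - 8x = 0, so x = 4. min AVC = 30.
So the shutdown price is $30.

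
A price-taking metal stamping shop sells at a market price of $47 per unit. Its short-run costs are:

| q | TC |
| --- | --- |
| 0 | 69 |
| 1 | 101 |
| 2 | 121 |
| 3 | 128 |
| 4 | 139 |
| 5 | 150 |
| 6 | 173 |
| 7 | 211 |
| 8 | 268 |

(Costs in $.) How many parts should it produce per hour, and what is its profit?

Compute π = P·q − TC at each output: q=0: -69; q=1: -54; q=2: -27; q=3: 13; q=4: 49; q=5: 85; q=6: 109; q=7: 118; q=8: 108.
Profit is maximized at q = 7. AVC there is 142/7 = $20.29 ≤ P, so producing beats shutting down (which would give -$69).

q = 7; profit = $118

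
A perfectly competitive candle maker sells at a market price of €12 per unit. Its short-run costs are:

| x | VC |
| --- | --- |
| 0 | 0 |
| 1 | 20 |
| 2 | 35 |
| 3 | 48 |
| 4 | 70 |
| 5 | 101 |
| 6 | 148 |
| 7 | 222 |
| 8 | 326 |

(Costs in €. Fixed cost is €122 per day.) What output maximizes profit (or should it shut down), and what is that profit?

Tabulate TR − TC: x=0: -122; x=1: -130; x=2: -133; x=3: -134; x=4: -144; x=5: -163; x=6: -198; x=7: -260; x=8: -352.
Profit is highest at x = 0. Equivalently, the lowest AVC in the table is 48/3 ≈ €16 at x = 3, and P = €12 falls below it — price never covers variable cost, so the firm shuts down and loses only its fixed cost.

x = 0 (shut down); profit = -€122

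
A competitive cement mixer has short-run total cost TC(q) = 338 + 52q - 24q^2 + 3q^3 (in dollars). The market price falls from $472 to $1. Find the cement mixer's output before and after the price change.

Output falls from 10 to 0 (the firm shuts down)

AVC = 52 - 24q + 3q^2, minimized at q = 4 where min AVC = $4. MC = 52 - 48q + 9q^2.
With P = $472 above the shutdown price, P = MC gives q = 10.
At P = $1 < min AVC = $4, price no longer covers variable cost at any output, so the firm shuts down: q = 0.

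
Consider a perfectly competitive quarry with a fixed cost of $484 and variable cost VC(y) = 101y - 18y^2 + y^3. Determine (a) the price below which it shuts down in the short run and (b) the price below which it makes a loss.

Shutdown price = $20; break-even price = $68

AVC = 101 - 18y + y^2; minimized at y = 9, giving min AVC = $20. That is the shutdown price.
ATC = 484/y + 101 - 18y + y^2. Setting dATC/dy = −484/y^2 − 18 + 2y = 0 gives y = 11 (since 2·11^3 − 18·11^2 = 484).
min ATC = 484/11 + 101 − 18·11 + 11^2 = $68. That is the break-even price.
Between these two prices the firm operates at a loss; above $68 it earns a profit.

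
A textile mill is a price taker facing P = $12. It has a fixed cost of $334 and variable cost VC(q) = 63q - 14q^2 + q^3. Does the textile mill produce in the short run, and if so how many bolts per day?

Shut down

Variable cost is VC = 63q - 14q^2 + q^3, so AVC = VC/q = 63 - 14q + q^2 and MC = dTC/dq = 63 - 28q + 3q^2.
The AVC parabola has its vertex at q = 14/2 = 7, where AVC = 63 - 14·7 + 7^2 = $14.
Since P = $12 < min AVC = $14, price fails to cover variable cost at any output.
Shutting down limits the loss to fixed cost, $334.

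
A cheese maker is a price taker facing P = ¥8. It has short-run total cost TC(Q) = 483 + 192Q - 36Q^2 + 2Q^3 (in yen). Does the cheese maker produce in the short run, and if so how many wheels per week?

Strip out fixed cost: VC = 192Q - 36Q^2 + 2Q^3. Then AVC = 192 - 36Q + 2Q^2 and MC = 192 - 72Q + 6Q^2.
AVC is minimized where dAVC/dQ = -36 + 4Q = 0, at Q = 9; min AVC = 192 - 36·9 + 2·9^2 = ¥30.
Since P = ¥8 < min AVC = ¥30, price fails to cover variable cost at any output.
Best response: produce nothing and absorb the ¥483 fixed cost.

Shut down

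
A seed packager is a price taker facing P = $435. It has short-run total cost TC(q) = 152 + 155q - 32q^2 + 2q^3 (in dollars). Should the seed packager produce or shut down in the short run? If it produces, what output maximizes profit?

Produce at q = 14

Variable cost is VC = 155q - 32q^2 + 2q^3, so AVC = VC/q = 155 - 32q + 2q^2 and MC = dTC/dq = 155 - 64q + 6q^2.
AVC is minimized where dAVC/dq = -32 + 4q = 0, at q = 8; min AVC = 155 - 32·8 + 2·8^2 = $27.
Since P = $435 ≥ min AVC = $27, price covers variable cost and the firm should produce.
Set P = MC: 435 = 155 - 64q + 6q^2 → -280 - 64q + 6q^2 = 0. The roots are q = -10/3 and q = 14; the profit-maximizing output is on the rising part of MC, so q* = 14.
Check: AVC at q = 14 is $99 ≤ P, so revenue covers variable cost.
Profit = P·q − TC = 435·14 − 1538 = $4552.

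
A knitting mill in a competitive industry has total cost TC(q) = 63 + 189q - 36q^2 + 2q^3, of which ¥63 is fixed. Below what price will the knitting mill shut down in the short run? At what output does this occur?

Short-run supply begins at min AVC. From VC = 189q - 36q^2 + 2q^3, AVC = 189 - 36q + 2q^2.
dAVC/dq = -36 + 4q = 0 gives q = 9. min AVC = 189 - 36·9 + 2·9^2 = 27.
So the shutdown price is ¥27.

¥27 per unit, at q = 9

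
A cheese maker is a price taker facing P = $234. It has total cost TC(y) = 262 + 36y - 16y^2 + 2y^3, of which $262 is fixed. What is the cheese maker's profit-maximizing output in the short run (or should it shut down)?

From TC, MC = TC'(y) = 36 - 32y + 6y^2 and AVC = VC/y = 36 - 16y + 2y^2.
AVC is minimized where dAVC/dy = -16 + 4y = 0, at y = 4; min AVC = 36 - 16·4 + 2·4^2 = $4.
P = $234 exceeds min AVC = $4, so the firm stays open.
P = MC gives -198 - 32y + 6y^2 = 0, with roots -11/3 and 9. Take the larger (rising MC): y* = 9.
Check: AVC at y = 9 is $54 ≤ P, so revenue covers variable cost.
Profit = P·y − TC = 234·9 − 748 = $1358.

Produce at y = 9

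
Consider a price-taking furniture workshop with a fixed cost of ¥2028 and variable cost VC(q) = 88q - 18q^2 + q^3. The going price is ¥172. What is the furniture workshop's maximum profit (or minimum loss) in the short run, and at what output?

Profit = -¥68 at q = 14

AVC = 88 - 18q + q^2 has its minimum ¥7 at q = 9; price ¥172 clears that bar, so the firm operates.
With MC = 88 - 36q + 3q^2, P = MC on the upward-sloping part at q* = 14.
TR = 172·14 = 2408. TC = 2028 + 448 = 2476. Profit = 2408 − 2476 = -¥68.
That loss of ¥68 beats the ¥2028 the firm would lose by shutting down; producing recovers ¥1960 of fixed cost.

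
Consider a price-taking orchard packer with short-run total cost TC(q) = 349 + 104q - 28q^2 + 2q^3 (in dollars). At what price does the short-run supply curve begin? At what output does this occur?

$6 per unit, at q = 7

The shutdown price is the minimum of AVC. VC = 104q - 28q^2 + 2q^3, so AVC = 104 - 28q + 2q^2.
At the minimum of AVC, MC = AVC. MC = 104 - 56q + 6q^2; setting MC = AVC gives 4q^2 - 28q = 0, so q = 7. min AVC = 6.
The firm shuts down for any P below $6.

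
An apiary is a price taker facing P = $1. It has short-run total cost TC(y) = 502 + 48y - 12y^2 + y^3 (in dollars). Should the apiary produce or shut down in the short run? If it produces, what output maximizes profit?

From TC, MC = TC'(y) = 48 - 24y + 3y^2 and AVC = VC/y = 48 - 12y + y^2.
AVC is minimized where dAVC/dy = -12 + 2y = 0, at y = 6; min AVC = 48 - 12·6 + 6^2 = $12.
P = $1 lies below min AVC = $12; no output level covers variable cost.
The firm minimizes its loss by shutting down and losing only its fixed cost of $502.

Shut down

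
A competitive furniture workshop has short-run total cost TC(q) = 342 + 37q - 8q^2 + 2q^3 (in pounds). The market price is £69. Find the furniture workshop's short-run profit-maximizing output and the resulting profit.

AVC = 37 - 8q + 2q^2; min AVC = £29 at q = 2. Since P = £69 ≥ min AVC, the firm produces.
With MC = 37 - 16q + 6q^2, P = MC on the upward-sloping part at q* = 4.
TR = 69·4 = 276. TC = 342 + 148 = 490. Profit = 276 − 490 = -£214.
That loss of £214 beats the £342 the firm would lose by shutting down; producing recovers £128 of fixed cost.

Profit = -£214 at q = 4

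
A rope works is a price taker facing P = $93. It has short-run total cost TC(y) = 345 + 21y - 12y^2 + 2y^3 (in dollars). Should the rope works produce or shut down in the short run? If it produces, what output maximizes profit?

From TC, MC = TC'(y) = 21 - 24y + 6y^2 and AVC = VC/y = 21 - 12y + 2y^2.
AVC hits its minimum where MC = AVC, at y = 3, giving min AVC = 21 - 12·3 + 2·3^2 = $3.
Because $93 ≥ $3, revenue can cover variable cost; the firm operates.
Set P = MC: 93 = 21 - 24y + 6y^2 → -72 - 24y + 6y^2 = 0. The roots are y = -2 and y = 6; the profit-maximizing output is on the rising part of MC, so y* = 6.
Check: AVC at y = 6 is $21 ≤ P, so revenue covers variable cost.
Profit = P·y − TC = 93·6 − 471 = $87.

Produce at y = 6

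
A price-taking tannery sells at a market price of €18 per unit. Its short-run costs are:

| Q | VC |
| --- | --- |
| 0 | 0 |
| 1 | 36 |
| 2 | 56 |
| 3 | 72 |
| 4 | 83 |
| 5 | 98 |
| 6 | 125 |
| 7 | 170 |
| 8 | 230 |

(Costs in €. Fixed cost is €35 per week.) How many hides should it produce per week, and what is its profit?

Profit at each row (π = 18Q − TC): Q=0: -35; Q=1: -53; Q=2: -55; Q=3: -53; Q=4: -46; Q=5: -43; Q=6: -52; Q=7: -79; Q=8: -121.
Profit is highest at Q = 0. Equivalently, the lowest AVC in the table is 98/5 ≈ €19.60 at Q = 5, and P = €18 falls below it — price never covers variable cost, so the firm shuts down and loses only its fixed cost.

Q = 0 (shut down); profit = -€35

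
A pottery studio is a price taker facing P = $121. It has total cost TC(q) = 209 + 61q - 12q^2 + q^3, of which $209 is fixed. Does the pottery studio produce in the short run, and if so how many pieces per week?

Produce at q = 10

From TC, MC = TC'(q) = 61 - 24q + 3q^2 and AVC = VC/q = 61 - 12q + q^2.
AVC hits its minimum where MC = AVC, at q = 6, giving min AVC = 61 - 12·6 + 6^2 = $25.
Since P = $121 ≥ min AVC = $25, price covers variable cost and the firm should produce.
Set P = MC: 121 = 61 - 24q + 3q^2 → -60 - 24q + 3q^2 = 0. The roots are q = -2 and q = 10; the profit-maximizing output is on the rising part of MC, so q* = 10.
Check: AVC at q = 10 is $41 ≤ P, so revenue covers variable cost.
Profit = P·q − TC = 121·10 − 619 = $591.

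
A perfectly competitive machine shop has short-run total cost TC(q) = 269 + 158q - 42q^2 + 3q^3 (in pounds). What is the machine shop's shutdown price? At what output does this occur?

£11 per unit, at q = 7

Short-run supply begins at min AVC. From VC = 158q - 42q^2 + 3q^3, AVC = 158 - 42q + 3q^2.
dAVC/dq = -42 + 6q = 0 gives q = 7. min AVC = 158 - 42·7 + 3·7^2 = 11.
For P < £11 the firm produces nothing.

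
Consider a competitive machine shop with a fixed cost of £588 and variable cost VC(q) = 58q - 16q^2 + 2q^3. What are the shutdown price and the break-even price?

Shutdown price = £26; break-even price = £128

Shutdown price = min AVC. AVC = 58 - 16q + 2q^2, with vertex at q = 4 and minimum £26.
ATC = 588/q + 58 - 16q + 2q^2. Setting dATC/dq = −588/q^2 − 16 + 4q = 0 gives q = 7 (since 4·7^3 − 16·7^2 = 588).
min ATC = 588/7 + 58 − 16·7 + 2·7^2 = £128. That is the break-even price.
Between these two prices the firm operates at a loss; above £128 it earns a profit.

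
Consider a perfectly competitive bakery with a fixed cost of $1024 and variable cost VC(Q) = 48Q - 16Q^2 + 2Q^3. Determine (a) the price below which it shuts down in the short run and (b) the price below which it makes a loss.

AVC = 48 - 16Q + 2Q^2; minimized at Q = 4, giving min AVC = $16. That is the shutdown price.
ATC = 1024/Q + 48 - 16Q + 2Q^2. Setting dATC/dQ = −1024/Q^2 − 16 + 4Q = 0 gives Q = 8 (since 4·8^3 − 16·8^2 = 1024).
min ATC = 1024/8 + 48 − 16·8 + 2·8^2 = $176. That is the break-even price.
Between these two prices the firm operates at a loss; above $176 it earns a profit.

Shutdown price = $16; break-even price = $176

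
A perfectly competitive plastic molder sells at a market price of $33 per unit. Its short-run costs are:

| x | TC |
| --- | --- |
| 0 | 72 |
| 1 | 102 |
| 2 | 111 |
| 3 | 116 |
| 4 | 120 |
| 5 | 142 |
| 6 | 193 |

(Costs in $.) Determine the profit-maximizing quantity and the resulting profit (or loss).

x = 5; profit = $23

Compute π = P·x − TC at each output: x=0: -72; x=1: -69; x=2: -45; x=3: -17; x=4: 12; x=5: 23; x=6: 5.
Profit is maximized at x = 5. AVC there is 70/5 = $14 ≤ P, so producing beats shutting down (which would give -$72).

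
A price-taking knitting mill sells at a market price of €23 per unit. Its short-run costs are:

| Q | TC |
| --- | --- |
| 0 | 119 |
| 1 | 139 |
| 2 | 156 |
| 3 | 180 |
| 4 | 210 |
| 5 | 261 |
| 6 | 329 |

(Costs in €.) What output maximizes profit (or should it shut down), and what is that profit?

Q = 2; profit = -€110

Tabulate TR − TC: Q=0: -119; Q=1: -116; Q=2: -110; Q=3: -111; Q=4: -118; Q=5: -146; Q=6: -191.
Profit is maximized at Q = 2. AVC there is 37/2 = €18.50 ≤ P, so producing beats shutting down (which would give -€119).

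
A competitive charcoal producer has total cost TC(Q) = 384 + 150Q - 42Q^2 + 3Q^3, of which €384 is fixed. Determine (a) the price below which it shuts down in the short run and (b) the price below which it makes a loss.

Shutdown price = min AVC. AVC = 150 - 42Q + 3Q^2, with vertex at Q = 7 and minimum €3.
ATC = 384/Q + 150 - 42Q + 3Q^2. Setting dATC/dQ = −384/Q^2 − 42 + 6Q = 0 gives Q = 8 (since 6·8^3 − 42·8^2 = 384).
min ATC = 384/8 + 150 − 42·8 + 3·8^2 = €54. That is the break-even price.
For €3 ≤ P < €54 the firm produces at a loss; below €3 it shuts down.

Shutdown price = €3; break-even price = €54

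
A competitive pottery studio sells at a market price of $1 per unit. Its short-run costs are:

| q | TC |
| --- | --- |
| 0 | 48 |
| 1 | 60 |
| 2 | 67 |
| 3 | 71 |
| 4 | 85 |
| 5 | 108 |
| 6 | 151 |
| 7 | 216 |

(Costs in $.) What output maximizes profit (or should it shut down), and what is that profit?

Profit at each row (π = 1q − TC): q=0: -48; q=1: -59; q=2: -65; q=3: -68; q=4: -81; q=5: -103; q=6: -145; q=7: -209.
Profit is highest at q = 0. Equivalently, the lowest AVC in the table is 23/3 ≈ $7.67 at q = 3, and P = $1 falls below it — price never covers variable cost, so the firm shuts down and loses only its fixed cost.

q = 0 (shut down); profit = -$48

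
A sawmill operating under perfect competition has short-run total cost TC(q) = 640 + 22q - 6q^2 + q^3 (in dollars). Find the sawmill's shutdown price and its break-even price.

Shutdown price = min AVC. AVC = 22 - 6q + q^2, with vertex at q = 3 and minimum $13.
ATC = 640/q + 22 - 6q + q^2. Setting dATC/dq = −640/q^2 − 6 + 2q = 0 gives q = 8 (since 2·8^3 − 6·8^2 = 640).
min ATC = 640/8 + 22 − 6·8 + 8^2 = $118. That is the break-even price.
For $13 ≤ P < $118 the firm produces at a loss; below $13 it shuts down.

Shutdown price = $13; break-even price = $118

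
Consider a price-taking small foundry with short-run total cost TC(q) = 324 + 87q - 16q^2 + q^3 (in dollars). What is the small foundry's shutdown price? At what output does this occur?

$23 per unit, at q = 8

The shutdown price is the minimum of AVC. VC = 87q - 16q^2 + q^3, so AVC = 87 - 16q + q^2.
dAVC/dq = -16 + 2q = 0 gives q = 8. min AVC = 87 - 16·8 + 8^2 = 23.
The firm shuts down for any P below $23.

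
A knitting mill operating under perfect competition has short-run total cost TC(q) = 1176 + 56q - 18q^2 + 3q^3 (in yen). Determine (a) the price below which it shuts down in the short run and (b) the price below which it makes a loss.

Shutdown price = ¥29; break-even price = ¥245

Shutdown price = min AVC. AVC = 56 - 18q + 3q^2, with vertex at q = 3 and minimum ¥29.
ATC = 1176/q + 56 - 18q + 3q^2. Setting dATC/dq = −1176/q^2 − 18 + 6q = 0 gives q = 7 (since 6·7^3 − 18·7^2 = 1176).
min ATC = 1176/7 + 56 − 18·7 + 3·7^2 = ¥245. That is the break-even price.
Between these two prices the firm operates at a loss; above ¥245 it earns a profit.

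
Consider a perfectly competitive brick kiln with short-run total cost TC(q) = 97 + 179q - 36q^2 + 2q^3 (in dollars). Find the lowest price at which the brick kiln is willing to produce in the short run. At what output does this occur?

The firm shuts down when price falls below the minimum of average variable cost. AVC = VC/q = 179 - 36q + 2q^2.
At the minimum of AVC, MC = AVC. MC = 179 - 72q + 6q^2; setting MC = AVC gives 4q^2 - 36q = 0, so q = 9. min AVC = 17.
So the shutdown price is $17.

$17 per unit, at q = 9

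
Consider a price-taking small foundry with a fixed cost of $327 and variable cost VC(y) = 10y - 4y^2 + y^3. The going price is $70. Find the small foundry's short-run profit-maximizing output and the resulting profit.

AVC = 10 - 4y + y^2 has its minimum $6 at y = 2; price $70 clears that bar, so the firm operates.
MC = 10 - 8y + 3y^2. Setting P = MC and taking the root on the rising branch gives y* = 6.
TR = 70·6 = 420. TC = 327 + 132 = 459. Profit = 420 − 459 = -$39.
By producing, the firm covers all variable cost plus $288 of fixed cost; shutting down would lose the full $327.

Profit = -$39 at y = 6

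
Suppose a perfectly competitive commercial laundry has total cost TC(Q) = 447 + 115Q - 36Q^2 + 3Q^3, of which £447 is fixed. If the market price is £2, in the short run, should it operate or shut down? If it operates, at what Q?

Variable cost is VC = 115Q - 36Q^2 + 3Q^3, so AVC = VC/Q = 115 - 36Q + 3Q^2 and MC = dTC/dQ = 115 - 72Q + 9Q^2.
AVC hits its minimum where MC = AVC, at Q = 6, giving min AVC = 115 - 36·6 + 3·6^2 = £7.
With P < min AVC (£2 < £7), every unit sold adds to the loss.
Shutting down limits the loss to fixed cost, £447.

Shut down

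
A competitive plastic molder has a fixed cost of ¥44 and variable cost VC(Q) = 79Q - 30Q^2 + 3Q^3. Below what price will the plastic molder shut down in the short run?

¥4 per unit

Short-run supply begins at min AVC. From VC = 79Q - 30Q^2 + 3Q^3, AVC = 79 - 30Q + 3Q^2.
At the minimum of AVC, MC = AVC. MC = 79 - 60Q + 9Q^2; setting MC = AVC gives 6Q^2 - 30Q = 0, so Q = 5. min AVC = 4.
So the shutdown price is ¥4.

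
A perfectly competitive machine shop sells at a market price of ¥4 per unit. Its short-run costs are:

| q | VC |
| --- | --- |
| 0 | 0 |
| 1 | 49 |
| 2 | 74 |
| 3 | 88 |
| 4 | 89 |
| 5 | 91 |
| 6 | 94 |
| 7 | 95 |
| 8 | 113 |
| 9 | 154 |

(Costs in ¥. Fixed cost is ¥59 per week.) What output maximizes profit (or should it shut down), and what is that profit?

Profit at each row (π = 4q − TC): q=0: -59; q=1: -104; q=2: -125; q=3: -135; q=4: -132; q=5: -130; q=6: -129; q=7: -126; q=8: -140; q=9: -177.
Profit is highest at q = 0. Equivalently, the lowest AVC in the table is 95/7 ≈ ¥13.57 at q = 7, and P = ¥4 falls below it — price never covers variable cost, so the firm shuts down and loses only its fixed cost.

q = 0 (shut down); profit = -¥59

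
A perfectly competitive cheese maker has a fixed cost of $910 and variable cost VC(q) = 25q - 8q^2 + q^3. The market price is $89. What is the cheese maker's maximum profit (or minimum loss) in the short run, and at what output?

AVC = 25 - 8q + q^2; min AVC = $9 at q = 4. Since P = $89 ≥ min AVC, the firm produces.
MC = 25 - 16q + 3q^2. Setting P = MC and taking the root on the rising branch gives q* = 8.
TR = 89·8 = 712. TC = 910 + 200 = 1110. Profit = 712 − 1110 = -$398.
By producing, the firm covers all variable cost plus $512 of fixed cost; shutting down would lose the full $910.

Profit = -$398 at q = 8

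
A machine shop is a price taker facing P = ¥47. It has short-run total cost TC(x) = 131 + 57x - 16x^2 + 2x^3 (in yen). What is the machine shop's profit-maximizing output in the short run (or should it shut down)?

Strip out fixed cost: VC = 57x - 16x^2 + 2x^3. Then AVC = 57 - 16x + 2x^2 and MC = 57 - 32x + 6x^2.
The AVC parabola has its vertex at x = 16/4 = 4, where AVC = 57 - 16·4 + 2·4^2 = ¥25.
Because ¥47 ≥ ¥25, revenue can cover variable cost; the firm operates.
Solving P = MC: 10 - 32x + 6x^2 = 0 ⇒ x = 1/3 or 5. On the upward-sloping branch, x* = 5.
Check: AVC at x = 5 is ¥27 ≤ P, so revenue covers variable cost.
Profit = P·x − TC = 47·5 − 266 = -¥31, a loss, but smaller than the ¥131 fixed cost the firm would lose by shutting down.

Produce at x = 5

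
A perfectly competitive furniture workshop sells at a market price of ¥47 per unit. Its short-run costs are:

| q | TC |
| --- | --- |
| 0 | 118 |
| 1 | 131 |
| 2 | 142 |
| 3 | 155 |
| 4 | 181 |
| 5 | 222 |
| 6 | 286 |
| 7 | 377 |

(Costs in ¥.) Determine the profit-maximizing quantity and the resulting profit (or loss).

q = 5; profit = ¥13

Tabulate TR − TC: q=0: -118; q=1: -84; q=2: -48; q=3: -14; q=4: 7; q=5: 13; q=6: -4; q=7: -48.
Profit is maximized at q = 5. AVC there is 104/5 = ¥20.80 ≤ P, so producing beats shutting down (which would give -¥118).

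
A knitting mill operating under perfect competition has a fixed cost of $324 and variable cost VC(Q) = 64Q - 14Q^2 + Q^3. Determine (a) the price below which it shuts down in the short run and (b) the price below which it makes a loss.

Shutdown price = min AVC. AVC = 64 - 14Q + Q^2, with vertex at Q = 7 and minimum $15.
ATC = 324/Q + 64 - 14Q + Q^2. Setting dATC/dQ = −324/Q^2 − 14 + 2Q = 0 gives Q = 9 (since 2·9^3 − 14·9^2 = 324).
min ATC = 324/9 + 64 − 14·9 + 9^2 = $55. That is the break-even price.
Between these two prices the firm operates at a loss; above $55 it earns a profit.

Shutdown price = $15; break-even price = $55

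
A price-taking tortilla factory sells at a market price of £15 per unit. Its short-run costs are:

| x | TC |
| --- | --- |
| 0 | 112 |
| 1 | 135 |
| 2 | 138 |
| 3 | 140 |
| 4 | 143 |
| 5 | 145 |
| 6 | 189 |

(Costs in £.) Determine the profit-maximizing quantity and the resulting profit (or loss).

Tabulate TR − TC: x=0: -112; x=1: -120; x=2: -108; x=3: -95; x=4: -83; x=5: -70; x=6: -99.
Profit is maximized at x = 5. AVC there is 33/5 = £6.60 ≤ P, so producing beats shutting down (which would give -£112).

x = 5; profit = -£70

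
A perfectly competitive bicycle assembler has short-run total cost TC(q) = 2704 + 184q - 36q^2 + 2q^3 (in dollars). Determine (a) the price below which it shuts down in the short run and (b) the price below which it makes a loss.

Shutdown price = min AVC. AVC = 184 - 36q + 2q^2, with vertex at q = 9 and minimum $22.
ATC = 2704/q + 184 - 36q + 2q^2. Setting dATC/dq = −2704/q^2 − 36 + 4q = 0 gives q = 13 (since 4·13^3 − 36·13^2 = 2704).
min ATC = 2704/13 + 184 − 36·13 + 2·13^2 = $262. That is the break-even price.
Between these two prices the firm operates at a loss; above $262 it earns a profit.

Shutdown price = $22; break-even price = $262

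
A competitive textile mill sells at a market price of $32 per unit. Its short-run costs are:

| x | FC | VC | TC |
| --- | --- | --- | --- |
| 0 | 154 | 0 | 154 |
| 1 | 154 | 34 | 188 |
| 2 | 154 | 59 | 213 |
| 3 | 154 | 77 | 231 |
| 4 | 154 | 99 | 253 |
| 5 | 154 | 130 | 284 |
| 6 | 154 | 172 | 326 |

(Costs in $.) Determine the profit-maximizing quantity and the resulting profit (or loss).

Profit at each row (π = 32x − TC): x=0: -154; x=1: -156; x=2: -149; x=3: -135; x=4: -125; x=5: -124; x=6: -134.
Profit is maximized at x = 5. AVC there is 130/5 = $26 ≤ P, so producing beats shutting down (which would give -$154).

x = 5; profit = -$124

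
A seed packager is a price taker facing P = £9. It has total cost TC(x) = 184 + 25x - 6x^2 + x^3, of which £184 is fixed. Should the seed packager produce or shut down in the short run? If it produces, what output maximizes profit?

From TC, MC = TC'(x) = 25 - 12x + 3x^2 and AVC = VC/x = 25 - 6x + x^2.
AVC is minimized where dAVC/dx = -6 + 2x = 0, at x = 3; min AVC = 25 - 6·3 + 3^2 = £16.
With P < min AVC (£9 < £16), every unit sold adds to the loss.
The firm minimizes its loss by shutting down and losing only its fixed cost of £184.

Shut down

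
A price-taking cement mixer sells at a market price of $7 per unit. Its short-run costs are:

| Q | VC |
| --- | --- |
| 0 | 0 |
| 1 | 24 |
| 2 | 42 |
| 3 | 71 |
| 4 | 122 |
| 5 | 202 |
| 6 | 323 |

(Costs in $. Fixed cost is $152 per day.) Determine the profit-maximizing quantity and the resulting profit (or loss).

Compute π = P·Q − TC at each output: Q=0: -152; Q=1: -169; Q=2: -180; Q=3: -202; Q=4: -246; Q=5: -319; Q=6: -433.
Profit is highest at Q = 0. Equivalently, the lowest AVC in the table is 42/2 ≈ $21 at Q = 2, and P = $7 falls below it — price never covers variable cost, so the firm shuts down and loses only its fixed cost.

Q = 0 (shut down); profit = -$152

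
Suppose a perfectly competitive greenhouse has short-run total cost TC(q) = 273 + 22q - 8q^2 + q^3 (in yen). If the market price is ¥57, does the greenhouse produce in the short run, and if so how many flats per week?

Produce at q = 7

Strip out fixed cost: VC = 22q - 8q^2 + q^3. Then AVC = 22 - 8q + q^2 and MC = 22 - 16q + 3q^2.
AVC hits its minimum where MC = AVC, at q = 4, giving min AVC = 22 - 8·4 + 4^2 = ¥6.
P = ¥57 exceeds min AVC = ¥6, so the firm stays open.
Set P = MC: 57 = 22 - 16q + 3q^2 → -35 - 16q + 3q^2 = 0. The roots are q = -5/3 and q = 7; the profit-maximizing output is on the rising part of MC, so q* = 7.
Check: AVC at q = 7 is ¥15 ≤ P, so revenue covers variable cost.
Profit = P·q − TC = 57·7 − 378 = ¥21.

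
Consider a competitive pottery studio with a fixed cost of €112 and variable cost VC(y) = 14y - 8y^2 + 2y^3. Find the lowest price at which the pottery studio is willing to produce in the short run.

€6 per unit

The shutdown price is the minimum of AVC. VC = 14y - 8y^2 + 2y^3, so AVC = 14 - 8y + 2y^2.
dAVC/dy = -8 + 4y = 0 gives y = 2. min AVC = 14 - 8·2 + 2·2^2 = 6.
For P < €6 the firm produces nothing.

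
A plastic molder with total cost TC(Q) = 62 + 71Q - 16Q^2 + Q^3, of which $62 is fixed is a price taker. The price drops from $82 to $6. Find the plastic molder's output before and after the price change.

MC = 71 - 32Q + 3Q^2; the shutdown threshold is min AVC = $7 (at Q = 8).
With P = $82 above the shutdown price, P = MC gives Q = 11.
At P = $6 < min AVC = $7, price no longer covers variable cost at any output, so the firm shuts down: Q = 0.

Output falls from 11 to 0 (the firm shuts down)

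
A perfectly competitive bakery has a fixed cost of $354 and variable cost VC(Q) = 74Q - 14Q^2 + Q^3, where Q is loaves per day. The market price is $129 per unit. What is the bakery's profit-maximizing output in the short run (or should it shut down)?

Produce at Q = 11

From TC, MC = TC'(Q) = 74 - 28Q + 3Q^2 and AVC = VC/Q = 74 - 14Q + Q^2.
AVC is minimized where dAVC/dQ = -14 + 2Q = 0, at Q = 7; min AVC = 74 - 14·7 + 7^2 = $25.
P = $129 exceeds min AVC = $25, so the firm stays open.
Set P = MC: 129 = 74 - 28Q + 3Q^2 → -55 - 28Q + 3Q^2 = 0. The roots are Q = -5/3 and Q = 11; the profit-maximizing output is on the rising part of MC, so Q* = 11.
Check: AVC at Q = 11 is $41 ≤ P, so revenue covers variable cost.
Profit = P·Q − TC = 129·11 − 805 = $614.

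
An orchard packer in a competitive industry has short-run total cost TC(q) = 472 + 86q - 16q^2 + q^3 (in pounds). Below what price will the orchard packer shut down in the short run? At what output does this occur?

£22 per unit, at q = 8

Short-run supply begins at min AVC. From VC = 86q - 16q^2 + q^3, AVC = 86 - 16q + q^2.
dAVC/dq = -16 + 2q = 0 gives q = 8. min AVC = 86 - 16·8 + 8^2 = 22.
The firm shuts down for any P below £22.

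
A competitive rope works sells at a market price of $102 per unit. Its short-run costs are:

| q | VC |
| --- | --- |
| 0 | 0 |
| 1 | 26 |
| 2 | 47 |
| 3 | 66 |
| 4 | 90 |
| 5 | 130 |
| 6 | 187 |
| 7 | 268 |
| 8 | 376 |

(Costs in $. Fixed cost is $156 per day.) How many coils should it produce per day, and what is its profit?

q = 7; profit = $290

Compute π = P·q − TC at each output: q=0: -156; q=1: -80; q=2: 1; q=3: 84; q=4: 162; q=5: 224; q=6: 269; q=7: 290; q=8: 284.
Profit is maximized at q = 7. AVC there is 268/7 = $38.29 ≤ P, so producing beats shutting down (which would give -$156).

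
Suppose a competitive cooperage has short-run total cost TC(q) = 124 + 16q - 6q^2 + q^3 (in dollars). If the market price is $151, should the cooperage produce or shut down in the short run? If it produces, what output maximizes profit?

Variable cost is VC = 16q - 6q^2 + q^3, so AVC = VC/q = 16 - 6q + q^2 and MC = dTC/dq = 16 - 12q + 3q^2.
The AVC parabola has its vertex at q = 6/2 = 3, where AVC = 16 - 6·3 + 3^2 = $7.
P = $151 exceeds min AVC = $7, so the firm stays open.
Solving P = MC: -135 - 12q + 3q^2 = 0 ⇒ q = -5 or 9. On the upward-sloping branch, q* = 9.
Check: AVC at q = 9 is $43 ≤ P, so revenue covers variable cost.
Profit = P·q − TC = 151·9 − 511 = $848.

Produce at q = 9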